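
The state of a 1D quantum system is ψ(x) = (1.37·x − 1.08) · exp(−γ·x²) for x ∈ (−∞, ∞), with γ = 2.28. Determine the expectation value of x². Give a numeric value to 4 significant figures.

⟨x²⟩ = ∫ x²·|ψ|² dx / ∫|ψ|² dx (integrals over the domain).
Expand each integrand as polynomial × e^(−2γx²) and use ∫x^(2j)·e^(−2γx²) dx = (2j−1)!!/(4γ)^j · √(π/(2γ)), odd powers → 0; here √(π/(2γ)) = 0.83003.
State is unnormalized: ∫|ψ|² dx = 1.1390, and ∫ψ*·x²·ψ dx = 0.16235, so ⟨x²⟩ = 0.16235 / 1.1390.
⟨x²⟩ = 0.14254.

0.1425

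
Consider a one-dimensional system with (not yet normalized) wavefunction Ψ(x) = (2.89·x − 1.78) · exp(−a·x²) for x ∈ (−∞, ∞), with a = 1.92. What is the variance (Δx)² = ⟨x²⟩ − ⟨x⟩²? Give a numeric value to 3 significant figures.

0.0977

Compute ⟨x⟩ and ⟨x²⟩ separately, then (Δx)² = ⟨x²⟩ − ⟨x⟩².
Expand each integrand as polynomial × e^(−2ax²) and use ∫x^(2j)·e^(−2ax²) dx = (2j−1)!!/(4a)^j · √(π/(2a)), odd powers → 0; here √(π/(2a)) = 0.90450.
Normalization: ∫|Ψ|² dx = 3.8495.
⟨x⟩ = -0.31477 and ⟨x²⟩ = 0.19675.
(Δx)² = 0.19675 − (-0.31477)² = 0.097672.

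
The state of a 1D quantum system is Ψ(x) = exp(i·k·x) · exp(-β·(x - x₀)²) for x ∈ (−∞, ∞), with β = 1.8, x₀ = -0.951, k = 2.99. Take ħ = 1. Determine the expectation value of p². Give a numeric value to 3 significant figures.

10.7

p² Ψ = −ħ² d²Ψ/dx²; ⟨p²⟩ = −ħ² ∫ Ψ*·Ψ'' dx / ∫|Ψ|² dx.
Gaussian moments (u = x − x₀): ∫u^(2j)·e^(−2βu²) du = (2j−1)!!/(4β)^j · √(π/(2β)), odd powers integrate to 0; here √(π/(2β)) = 0.93417. Derivatives: Ψ′ = (ik − 2βu)·Ψ, Ψ″ = ((ik − 2βu)² − 2β)·Ψ; the odd-in-u pieces drop out.
State is unnormalized: ∫|Ψ|² dx = 0.93417, and ∫Ψ*·(−ħ² Ψ'') dx = 10.033, so ⟨p²⟩ = 10.033 / 0.93417.
⟨p²⟩ = 10.740.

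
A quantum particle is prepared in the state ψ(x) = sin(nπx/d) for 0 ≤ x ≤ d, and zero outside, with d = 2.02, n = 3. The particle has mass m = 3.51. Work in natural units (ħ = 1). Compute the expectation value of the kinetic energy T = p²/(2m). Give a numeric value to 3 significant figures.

3.10

T = −(ħ²/2m) d²/dx², so ⟨T⟩ = −(ħ²/2m) ∫ ψ*·ψ'' dx / ∫|ψ|² dx; with m = 3.51.
d/dx sin(nπx/d) = (nπ/d)·cos(nπx/d) and d²/dx² sin(nπx/d) = −(nπ/d)²·sin(nπx/d); on 0 ≤ x ≤ d, ∫sin²(nπx/d) dx = d/2 and ∫sin(nπx/d)·cos(nπx/d) dx = 0.
State is unnormalized: ∫|ψ|² dx = 1.0100, and ∫ψ*·(−ħ²/2m · ψ'') dx = 3.1320, so ⟨T⟩ = 3.1320 / 1.0100.
⟨T⟩ = 3.1010.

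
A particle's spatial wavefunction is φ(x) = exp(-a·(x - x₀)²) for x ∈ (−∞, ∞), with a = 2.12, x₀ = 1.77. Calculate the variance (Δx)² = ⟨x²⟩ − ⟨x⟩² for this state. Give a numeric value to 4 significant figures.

0.1179

Compute ⟨x⟩ and ⟨x²⟩ separately, then (Δx)² = ⟨x²⟩ − ⟨x⟩².
Gaussian moments (u = x − x₀): ∫u^(2j)·e^(−2au²) du = (2j−1)!!/(4a)^j · √(π/(2a)), odd powers integrate to 0; here √(π/(2a)) = 0.86078.
Normalization: ∫|φ|² dx = 0.86078.
⟨x⟩ = 1.7700 and ⟨x²⟩ = 3.2508.
(Δx)² = 3.2508 − (1.7700)² = 0.11792.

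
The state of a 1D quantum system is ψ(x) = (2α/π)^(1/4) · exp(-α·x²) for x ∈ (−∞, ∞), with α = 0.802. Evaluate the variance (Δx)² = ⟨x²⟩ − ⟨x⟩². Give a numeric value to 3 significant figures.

0.312

Compute ⟨x⟩ and ⟨x²⟩ separately, then (Δx)² = ⟨x²⟩ − ⟨x⟩².
Gaussian moments: ∫x^(2j)·e^(−2αx²) dx = (2j−1)!!/(4α)^j · √(π/(2α)), odd powers integrate to 0; here √(π/(2α)) = 1.3995.
⟨x⟩ = 0.0000 and ⟨x²⟩ = 0.31172.
(Δx)² = 0.31172 − (0.0000)² = 0.31172.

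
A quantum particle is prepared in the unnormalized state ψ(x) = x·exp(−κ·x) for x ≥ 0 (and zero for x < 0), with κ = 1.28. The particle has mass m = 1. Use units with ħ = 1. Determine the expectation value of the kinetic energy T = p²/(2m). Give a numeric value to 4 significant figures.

T = −(ħ²/2m) d²/dx², so ⟨T⟩ = −(ħ²/2m) ∫ ψ*·ψ'' dx / ∫|ψ|² dx; with m = 1.
Differentiate x·exp(−κ·x) with the product rule; every integrand then reduces to terms xʲ·e^(−2κx) on [0, ∞), with ∫₀^∞ xʲ·e^(−2κx) dx = j!/(2κ)^(j+1).
State is unnormalized: ∫|ψ|² dx = 0.11921, and ∫ψ*·(−ħ²/2m · ψ'') dx = 0.097656, so ⟨T⟩ = 0.097656 / 0.11921.
⟨T⟩ = 0.81920.

0.8192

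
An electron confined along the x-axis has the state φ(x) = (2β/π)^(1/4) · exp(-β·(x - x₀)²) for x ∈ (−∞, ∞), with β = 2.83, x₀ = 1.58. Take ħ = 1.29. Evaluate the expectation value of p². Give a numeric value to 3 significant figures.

p² φ = −ħ² d²φ/dx²; ⟨p²⟩ = −ħ² ∫ φ*·φ'' dx.
Gaussian moments (u = x − x₀): ∫u^(2j)·e^(−2βu²) du = (2j−1)!!/(4β)^j · √(π/(2β)), odd powers integrate to 0; here √(π/(2β)) = 0.74502. Derivatives: d/dx e^(−βu²) = −2βu·e^(−βu²), d²/dx² e^(−βu²) = (4β²u² − 2β)·e^(−βu²).
⟨p²⟩ = 4.7094.

4.71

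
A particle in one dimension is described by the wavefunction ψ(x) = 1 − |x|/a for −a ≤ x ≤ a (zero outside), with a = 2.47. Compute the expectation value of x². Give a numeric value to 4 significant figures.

⟨x²⟩ = ∫ x²·|ψ|² dx / ∫|ψ|² dx (integrals over the domain).
ψ is even, so ∫ over [−a, a] = 2∫₀ᵃ with ψ = 1 − x/a there: ∫₀ᵃ (1 − x/a)² dx = a/3, ∫₀ᵃ x²(1 − x/a)² dx = a³/30, ∫₀ᵃ x⁴(1 − x/a)² dx = a⁵/105.
State is unnormalized: ∫|ψ|² dx = 1.6467, and ∫ψ*·x²·ψ dx = 1.0046, so ⟨x²⟩ = 1.0046 / 1.6467.
⟨x²⟩ = 0.61009.

0.6101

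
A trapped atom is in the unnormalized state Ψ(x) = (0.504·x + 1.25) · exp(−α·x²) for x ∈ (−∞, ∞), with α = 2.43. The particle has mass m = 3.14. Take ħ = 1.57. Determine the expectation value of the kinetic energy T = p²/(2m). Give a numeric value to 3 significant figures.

0.985

T = −(ħ²/2m) d²/dx², so ⟨T⟩ = −(ħ²/2m) ∫ Ψ*·Ψ'' dx / ∫|Ψ|² dx; with m = 3.14.
Expand each integrand as polynomial × e^(−2αx²) and use ∫x^(2j)·e^(−2αx²) dx = (2j−1)!!/(4α)^j · √(π/(2α)), odd powers → 0; here √(π/(2α)) = 0.80400. Differentiate with the product rule, d/dx e^(−αx²) = −2αx·e^(−αx²).
State is unnormalized: ∫|Ψ|² dx = 1.2773, and ∫Ψ*·(−ħ²/2m · Ψ'') dx = 1.2583, so ⟨T⟩ = 1.2583 / 1.2773.
⟨T⟩ = 0.98515.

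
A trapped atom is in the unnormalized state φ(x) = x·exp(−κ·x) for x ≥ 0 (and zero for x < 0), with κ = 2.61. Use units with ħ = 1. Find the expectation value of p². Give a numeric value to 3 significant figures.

p² φ = −ħ² d²φ/dx²; ⟨p²⟩ = −ħ² ∫ φ*·φ'' dx / ∫|φ|² dx.
Differentiate x·exp(−κ·x) with the product rule; every integrand then reduces to terms xʲ·e^(−2κx) on [0, ∞), with ∫₀^∞ xʲ·e^(−2κx) dx = j!/(2κ)^(j+1).
State is unnormalized: ∫|φ|² dx = 0.014061, and ∫φ*·(−ħ² φ'') dx = 0.095785, so ⟨p²⟩ = 0.095785 / 0.014061.
⟨p²⟩ = 6.8121.

6.81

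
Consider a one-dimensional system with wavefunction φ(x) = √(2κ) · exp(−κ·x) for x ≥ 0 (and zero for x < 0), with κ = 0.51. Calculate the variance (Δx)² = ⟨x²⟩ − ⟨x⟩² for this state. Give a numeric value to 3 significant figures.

0.961

Compute ⟨x⟩ and ⟨x²⟩ separately, then (Δx)² = ⟨x²⟩ − ⟨x⟩².
Every integrand reduces to terms xʲ·e^(−2κx) on [0, ∞); use ∫₀^∞ xʲ·e^(−2κx) dx = j!/(2κ)^(j+1).
⟨x⟩ = 0.98039 and ⟨x²⟩ = 1.9223.
(Δx)² = 1.9223 − (0.98039)² = 0.96117.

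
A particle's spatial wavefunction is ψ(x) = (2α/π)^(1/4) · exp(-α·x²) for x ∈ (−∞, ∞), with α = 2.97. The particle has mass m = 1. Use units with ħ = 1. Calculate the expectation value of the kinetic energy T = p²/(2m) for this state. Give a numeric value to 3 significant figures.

T = −(ħ²/2m) d²/dx², so ⟨T⟩ = −(ħ²/2m) ∫ ψ*·ψ'' dx; with m = 1.
Gaussian moments: ∫x^(2j)·e^(−2αx²) dx = (2j−1)!!/(4α)^j · √(π/(2α)), odd powers integrate to 0; here √(π/(2α)) = 0.72725. Derivatives: d/dx e^(−αx²) = −2αx·e^(−αx²), d²/dx² e^(−αx²) = (4α²x² − 2α)·e^(−αx²).
⟨T⟩ = 1.4850.

1.49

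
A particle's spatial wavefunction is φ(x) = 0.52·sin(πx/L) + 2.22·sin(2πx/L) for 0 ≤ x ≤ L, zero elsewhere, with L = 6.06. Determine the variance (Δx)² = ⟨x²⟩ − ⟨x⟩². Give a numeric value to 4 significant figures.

Compute ⟨x⟩ and ⟨x²⟩ separately, then (Δx)² = ⟨x²⟩ − ⟨x⟩².
On 0 ≤ x ≤ L (j ≠ l): ∫sin²(jπx/L) dx = L/2, ∫sin(jπx/L)·sin(lπx/L) dx = 0; diagonal moments ∫x·sin²(jπx/L) dx = L²/4, ∫x²·sin²(jπx/L) dx = L³·(1/6 − 1/(4j²π²)); cross terms ∫x·sin(jπx/L)·sin(lπx/L) dx = 0 for j + l even and −4jlL²/(π²(j² − l²)²) for j + l odd, ∫x²·sin(jπx/L)·sin(lπx/L) dx = (−1)^(j+l)·4jlL³/(π²(j² − l²)²); higher powers the same way via product-to-sum and parts.
Normalization: ∫|φ|² dx = 15.752.
⟨x⟩ = 2.5452 and ⟨x²⟩ = 8.7658.
(Δx)² = 8.7658 − (2.5452)² = 2.2876.

2.288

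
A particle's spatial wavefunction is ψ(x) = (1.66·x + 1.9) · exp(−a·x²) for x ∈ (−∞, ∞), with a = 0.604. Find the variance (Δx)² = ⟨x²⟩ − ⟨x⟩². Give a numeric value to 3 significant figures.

0.311

Compute ⟨x⟩ and ⟨x²⟩ separately, then (Δx)² = ⟨x²⟩ − ⟨x⟩².
Expand each integrand as polynomial × e^(−2ax²) and use ∫x^(2j)·e^(−2ax²) dx = (2j−1)!!/(4a)^j · √(π/(2a)), odd powers → 0; here √(π/(2a)) = 1.6127.
Normalization: ∫|ψ|² dx = 7.6610.
⟨x⟩ = 0.54960 and ⟨x²⟩ = 0.61266.
(Δx)² = 0.61266 − (0.54960)² = 0.31059.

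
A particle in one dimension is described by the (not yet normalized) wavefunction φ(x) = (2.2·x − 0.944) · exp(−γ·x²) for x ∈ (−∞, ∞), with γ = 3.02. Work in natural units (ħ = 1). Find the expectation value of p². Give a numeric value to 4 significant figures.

4.893

p² φ = −ħ² d²φ/dx²; ⟨p²⟩ = −ħ² ∫ φ*·φ'' dx / ∫|φ|² dx.
Expand each integrand as polynomial × e^(−2γx²) and use ∫x^(2j)·e^(−2γx²) dx = (2j−1)!!/(4γ)^j · √(π/(2γ)), odd powers → 0; here √(π/(2γ)) = 0.72120. Differentiate with the product rule, d/dx e^(−γx²) = −2γx·e^(−γx²).
State is unnormalized: ∫|φ|² dx = 0.93165, and ∫φ*·(−ħ² φ'') dx = 4.5589, so ⟨p²⟩ = 4.5589 / 0.93165.
⟨p²⟩ = 4.8934.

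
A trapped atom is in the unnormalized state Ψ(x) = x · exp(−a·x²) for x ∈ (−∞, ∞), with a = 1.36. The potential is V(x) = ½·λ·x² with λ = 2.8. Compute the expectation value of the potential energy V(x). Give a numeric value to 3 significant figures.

0.772

⟨V⟩ = ∫ V(x)·|Ψ|² dx / ∫|Ψ|² dx.
Expand each integrand as polynomial × e^(−2ax²) and use ∫x^(2j)·e^(−2ax²) dx = (2j−1)!!/(4a)^j · √(π/(2a)), odd powers → 0; here √(π/(2a)) = 1.0747.
State is unnormalized: ∫|Ψ|² dx = 0.19756, and ∫Ψ*·V(x)·Ψ dx = 0.15253, so ⟨V⟩ = 0.15253 / 0.19756.
⟨V⟩ = 0.77206.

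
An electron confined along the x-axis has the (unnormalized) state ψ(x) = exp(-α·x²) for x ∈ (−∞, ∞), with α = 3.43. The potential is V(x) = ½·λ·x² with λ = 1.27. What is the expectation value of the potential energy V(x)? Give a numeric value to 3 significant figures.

0.0463

⟨V⟩ = ∫ V(x)·|ψ|² dx / ∫|ψ|² dx.
Gaussian moments: ∫x^(2j)·e^(−2αx²) dx = (2j−1)!!/(4α)^j · √(π/(2α)), odd powers integrate to 0; here √(π/(2α)) = 0.67673.
State is unnormalized: ∫|ψ|² dx = 0.67673, and ∫ψ*·V(x)·ψ dx = 0.031321, so ⟨V⟩ = 0.031321 / 0.67673.
⟨V⟩ = 0.046283.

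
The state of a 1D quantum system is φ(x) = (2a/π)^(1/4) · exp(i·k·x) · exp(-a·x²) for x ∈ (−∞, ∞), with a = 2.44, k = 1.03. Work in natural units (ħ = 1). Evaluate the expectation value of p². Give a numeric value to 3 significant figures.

3.50

p² φ = −ħ² d²φ/dx²; ⟨p²⟩ = −ħ² ∫ φ*·φ'' dx.
Gaussian moments: ∫x^(2j)·e^(−2ax²) dx = (2j−1)!!/(4a)^j · √(π/(2a)), odd powers integrate to 0; here √(π/(2a)) = 0.80235. Derivatives: φ′ = (ik − 2ax)·φ, φ″ = ((ik − 2ax)² − 2a)·φ; the odd-in-x pieces drop out.
⟨p²⟩ = 3.5009.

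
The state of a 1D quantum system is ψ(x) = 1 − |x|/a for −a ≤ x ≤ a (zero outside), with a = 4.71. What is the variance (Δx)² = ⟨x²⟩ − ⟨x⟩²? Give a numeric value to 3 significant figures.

2.22

Compute ⟨x⟩ and ⟨x²⟩ separately, then (Δx)² = ⟨x²⟩ − ⟨x⟩².
ψ is even, so ∫ over [−a, a] = 2∫₀ᵃ with ψ = 1 − x/a there: ∫₀ᵃ (1 − x/a)² dx = a/3, ∫₀ᵃ x²(1 − x/a)² dx = a³/30, ∫₀ᵃ x⁴(1 − x/a)² dx = a⁵/105.
Normalization: ∫|ψ|² dx = 3.1400.
⟨x⟩ = 0.0000 and ⟨x²⟩ = 2.2184.
(Δx)² = 2.2184 − (0.0000)² = 2.2184.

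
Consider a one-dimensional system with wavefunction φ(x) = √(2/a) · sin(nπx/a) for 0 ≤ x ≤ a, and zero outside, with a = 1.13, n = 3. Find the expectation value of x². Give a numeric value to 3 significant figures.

⟨x²⟩ = ∫ x²·|φ|² dx (integrals over the domain).
With sin²θ = (1 − cos2θ)/2 on 0 ≤ x ≤ a: ∫sin²(nπx/a) dx = a/2, ∫x·sin²(nπx/a) dx = a²/4, ∫x²·sin²(nπx/a) dx = a³·(1/6 − 1/(4n²π²)); higher powers xᵏ the same way, integrating xᵏ·cos(2nπx/a) by parts.
⟨x²⟩ = 0.41845.

0.418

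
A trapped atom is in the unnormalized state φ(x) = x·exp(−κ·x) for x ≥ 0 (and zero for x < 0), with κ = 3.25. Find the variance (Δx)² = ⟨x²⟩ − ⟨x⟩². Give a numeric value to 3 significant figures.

0.0710

Compute ⟨x⟩ and ⟨x²⟩ separately, then (Δx)² = ⟨x²⟩ − ⟨x⟩².
Every integrand reduces to terms xʲ·e^(−2κx) on [0, ∞); use ∫₀^∞ xʲ·e^(−2κx) dx = j!/(2κ)^(j+1).
Normalization: ∫|φ|² dx = 0.0072827.
⟨x⟩ = 0.46154 and ⟨x²⟩ = 0.28402.
(Δx)² = 0.28402 − (0.46154)² = 0.071006.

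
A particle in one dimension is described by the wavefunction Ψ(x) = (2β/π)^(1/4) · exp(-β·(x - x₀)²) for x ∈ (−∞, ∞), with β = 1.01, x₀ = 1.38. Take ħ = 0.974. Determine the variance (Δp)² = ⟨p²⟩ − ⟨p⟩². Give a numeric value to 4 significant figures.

0.9582

Compute ⟨p⟩ and ⟨p²⟩ separately; (Δp)² = ⟨p²⟩ − ⟨p⟩².
Gaussian moments (u = x − x₀): ∫u^(2j)·e^(−2βu²) du = (2j−1)!!/(4β)^j · √(π/(2β)), odd powers integrate to 0; here √(π/(2β)) = 1.2471. Derivatives: d/dx e^(−βu²) = −2βu·e^(−βu²), d²/dx² e^(−βu²) = (4β²u² − 2β)·e^(−βu²).
⟨p⟩ = 0.0000 and ⟨p²⟩ = 0.95816.
(Δp)² = 0.95816 − (0.0000)² = 0.95816.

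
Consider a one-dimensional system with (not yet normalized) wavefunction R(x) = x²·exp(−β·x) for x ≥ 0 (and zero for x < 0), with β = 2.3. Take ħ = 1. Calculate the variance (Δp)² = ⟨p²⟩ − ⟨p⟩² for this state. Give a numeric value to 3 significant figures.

1.76

Compute ⟨p⟩ and ⟨p²⟩ separately; (Δp)² = ⟨p²⟩ − ⟨p⟩².
Differentiate x²·exp(−β·x) with the product rule; every integrand then reduces to terms xʲ·e^(−2βx) on [0, ∞), with ∫₀^∞ xʲ·e^(−2βx) dx = j!/(2β)^(j+1).
Normalization: ∫|R|² dx = 0.011653.
⟨p⟩ = 0.0000 and ⟨p²⟩ = 1.7633.
(Δp)² = 1.7633 − (0.0000)² = 1.7633.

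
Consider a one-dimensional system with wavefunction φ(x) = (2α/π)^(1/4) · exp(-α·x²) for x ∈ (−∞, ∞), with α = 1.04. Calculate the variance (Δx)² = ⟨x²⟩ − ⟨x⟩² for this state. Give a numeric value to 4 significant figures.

Compute ⟨x⟩ and ⟨x²⟩ separately, then (Δx)² = ⟨x²⟩ − ⟨x⟩².
Gaussian moments: ∫x^(2j)·e^(−2αx²) dx = (2j−1)!!/(4α)^j · √(π/(2α)), odd powers integrate to 0; here √(π/(2α)) = 1.2290.
⟨x⟩ = 0.0000 and ⟨x²⟩ = 0.24038.
(Δx)² = 0.24038 − (0.0000)² = 0.24038.

0.2404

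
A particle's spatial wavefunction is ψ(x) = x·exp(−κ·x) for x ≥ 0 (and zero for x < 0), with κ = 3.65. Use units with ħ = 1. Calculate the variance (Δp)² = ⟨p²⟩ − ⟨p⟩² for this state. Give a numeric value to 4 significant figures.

13.32

Compute ⟨p⟩ and ⟨p²⟩ separately; (Δp)² = ⟨p²⟩ − ⟨p⟩².
Differentiate x·exp(−κ·x) with the product rule; every integrand then reduces to terms xʲ·e^(−2κx) on [0, ∞), with ∫₀^∞ xʲ·e^(−2κx) dx = j!/(2κ)^(j+1).
Normalization: ∫|ψ|² dx = 0.0051412.
⟨p⟩ = 0.0000 and ⟨p²⟩ = 13.323.
(Δp)² = 13.323 − (0.0000)² = 13.323.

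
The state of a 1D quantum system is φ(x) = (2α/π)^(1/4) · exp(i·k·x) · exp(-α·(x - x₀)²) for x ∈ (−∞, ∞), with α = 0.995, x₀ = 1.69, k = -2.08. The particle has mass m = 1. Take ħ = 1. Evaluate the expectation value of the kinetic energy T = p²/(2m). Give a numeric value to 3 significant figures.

2.66

T = −(ħ²/2m) d²/dx², so ⟨T⟩ = −(ħ²/2m) ∫ φ*·φ'' dx; with m = 1.
Gaussian moments (u = x − x₀): ∫u^(2j)·e^(−2αu²) du = (2j−1)!!/(4α)^j · √(π/(2α)), odd powers integrate to 0; here √(π/(2α)) = 1.2565. Derivatives: φ′ = (ik − 2αu)·φ, φ″ = ((ik − 2αu)² − 2α)·φ; the odd-in-u pieces drop out.
⟨T⟩ = 2.6607.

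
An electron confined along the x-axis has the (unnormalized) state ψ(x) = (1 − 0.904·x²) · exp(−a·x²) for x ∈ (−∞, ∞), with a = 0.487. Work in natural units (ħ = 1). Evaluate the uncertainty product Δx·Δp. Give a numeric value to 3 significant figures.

Δx = √(⟨x²⟩−⟨x⟩²), Δp = √(⟨p²⟩−⟨p⟩²).
Expand each integrand as polynomial × e^(−2ax²) and use ∫x^(2j)·e^(−2ax²) dx = (2j−1)!!/(4a)^j · √(π/(2a)), odd powers → 0; here √(π/(2a)) = 1.7960. Differentiate with the product rule, d/dx e^(−ax²) = −2ax·e^(−ax²).
Normalization: ∫|ψ|² dx = 1.2894.
⟨x⟩ = 0.0000, ⟨x²⟩ = 1.0339 ⇒ Δx = 1.0168.
⟨p⟩ = 0.0000, ⟨p²⟩ = 2.3305 ⇒ Δp = 1.5266.
Δx·Δp = 1.5523.

1.55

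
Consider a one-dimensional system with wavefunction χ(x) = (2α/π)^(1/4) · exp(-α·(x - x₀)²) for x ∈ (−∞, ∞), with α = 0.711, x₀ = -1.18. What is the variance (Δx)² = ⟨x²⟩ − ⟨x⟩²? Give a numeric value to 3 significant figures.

Compute ⟨x⟩ and ⟨x²⟩ separately, then (Δx)² = ⟨x²⟩ − ⟨x⟩².
Gaussian moments (u = x − x₀): ∫u^(2j)·e^(−2αu²) du = (2j−1)!!/(4α)^j · √(π/(2α)), odd powers integrate to 0; here √(π/(2α)) = 1.4864.
⟨x⟩ = -1.1800 and ⟨x²⟩ = 1.7440.
(Δx)² = 1.7440 − (-1.1800)² = 0.35162.

0.352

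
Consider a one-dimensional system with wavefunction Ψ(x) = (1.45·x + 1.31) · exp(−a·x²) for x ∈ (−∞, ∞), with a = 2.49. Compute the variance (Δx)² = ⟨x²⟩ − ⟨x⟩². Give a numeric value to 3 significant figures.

Compute ⟨x⟩ and ⟨x²⟩ separately, then (Δx)² = ⟨x²⟩ − ⟨x⟩².
Expand each integrand as polynomial × e^(−2ax²) and use ∫x^(2j)·e^(−2ax²) dx = (2j−1)!!/(4a)^j · √(π/(2a)), odd powers → 0; here √(π/(2a)) = 0.79426.
Normalization: ∫|Ψ|² dx = 1.5307.
⟨x⟩ = 0.19792 and ⟨x²⟩ = 0.12240.
(Δx)² = 0.12240 − (0.19792)² = 0.083225.

0.0832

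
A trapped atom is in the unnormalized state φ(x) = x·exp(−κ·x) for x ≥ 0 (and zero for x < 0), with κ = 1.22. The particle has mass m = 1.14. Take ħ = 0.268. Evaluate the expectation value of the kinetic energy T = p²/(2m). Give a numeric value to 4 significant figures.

T = −(ħ²/2m) d²/dx², so ⟨T⟩ = −(ħ²/2m) ∫ φ*·φ'' dx / ∫|φ|² dx; with m = 1.14.
Differentiate x·exp(−κ·x) with the product rule; every integrand then reduces to terms xʲ·e^(−2κx) on [0, ∞), with ∫₀^∞ xʲ·e^(−2κx) dx = j!/(2κ)^(j+1).
State is unnormalized: ∫|φ|² dx = 0.13768, and ∫φ*·(−ħ²/2m · φ'') dx = 0.0064553, so ⟨T⟩ = 0.0064553 / 0.13768.
⟨T⟩ = 0.046887.

0.04689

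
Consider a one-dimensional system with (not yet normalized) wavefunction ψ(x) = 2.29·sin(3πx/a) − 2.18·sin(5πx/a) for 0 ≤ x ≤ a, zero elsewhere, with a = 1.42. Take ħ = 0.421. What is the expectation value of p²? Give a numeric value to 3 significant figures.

p² ψ = −ħ² d²ψ/dx²; ⟨p²⟩ = −ħ² ∫ ψ*·ψ'' dx / ∫|ψ|² dx.
d²/dx² sin(jπx/a) = −(jπ/a)²·sin(jπx/a); on 0 ≤ x ≤ a, ∫sin²(jπx/a) dx = a/2 and ∫sin(jπx/a)·sin(lπx/a) dx = 0 for j ≠ l, so only diagonal terms survive in ∫|ψ|² and ∫ψ·ψ″; ∫ψ·ψ′ dx = [ψ²/2] between the walls = 0.
State is unnormalized: ∫|ψ|² dx = 7.0975, and ∫ψ*·(−ħ² ψ'') dx = 102.25, so ⟨p²⟩ = 102.25 / 7.0975.
⟨p²⟩ = 14.407.

14.4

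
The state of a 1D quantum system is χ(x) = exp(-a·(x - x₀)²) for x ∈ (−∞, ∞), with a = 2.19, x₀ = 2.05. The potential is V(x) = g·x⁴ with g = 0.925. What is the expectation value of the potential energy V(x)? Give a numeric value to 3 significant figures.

19.0

⟨V⟩ = ∫ V(x)·|χ|² dx / ∫|χ|² dx.
Gaussian moments (u = x − x₀): ∫u^(2j)·e^(−2au²) du = (2j−1)!!/(4a)^j · √(π/(2a)), odd powers integrate to 0; here √(π/(2a)) = 0.84691.
State is unnormalized: ∫|χ|² dx = 0.84691, and ∫χ*·V(x)·χ dx = 16.121, so ⟨V⟩ = 16.121 / 0.84691.
⟨V⟩ = 19.035.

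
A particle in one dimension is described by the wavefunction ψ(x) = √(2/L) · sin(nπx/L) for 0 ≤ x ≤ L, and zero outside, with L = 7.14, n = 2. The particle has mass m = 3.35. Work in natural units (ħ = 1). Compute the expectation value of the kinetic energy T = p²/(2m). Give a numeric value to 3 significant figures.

0.116

T = −(ħ²/2m) d²/dx², so ⟨T⟩ = −(ħ²/2m) ∫ ψ*·ψ'' dx; with m = 3.35.
d/dx sin(nπx/L) = (nπ/L)·cos(nπx/L) and d²/dx² sin(nπx/L) = −(nπ/L)²·sin(nπx/L); on 0 ≤ x ≤ L, ∫sin²(nπx/L) dx = L/2 and ∫sin(nπx/L)·cos(nπx/L) dx = 0.
⟨T⟩ = 0.11558.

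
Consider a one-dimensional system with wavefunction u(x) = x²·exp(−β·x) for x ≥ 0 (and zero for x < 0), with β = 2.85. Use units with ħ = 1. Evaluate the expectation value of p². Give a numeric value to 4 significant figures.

2.708

p² u = −ħ² d²u/dx²; ⟨p²⟩ = −ħ² ∫ u*·u'' dx / ∫|u|² dx.
Differentiate x²·exp(−β·x) with the product rule; every integrand then reduces to terms xʲ·e^(−2βx) on [0, ∞), with ∫₀^∞ xʲ·e^(−2βx) dx = j!/(2β)^(j+1).
State is unnormalized: ∫|u|² dx = 0.0039888, and ∫u*·(−ħ² u'') dx = 0.010800, so ⟨p²⟩ = 0.010800 / 0.0039888.
⟨p²⟩ = 2.7075.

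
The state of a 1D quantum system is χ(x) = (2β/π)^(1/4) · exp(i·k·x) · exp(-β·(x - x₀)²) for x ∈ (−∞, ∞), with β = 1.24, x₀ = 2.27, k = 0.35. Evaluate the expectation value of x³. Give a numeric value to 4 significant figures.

⟨x³⟩ = ∫ x³·|χ|² dx (integrals over the domain).
Gaussian moments (u = x − x₀): ∫u^(2j)·e^(−2βu²) du = (2j−1)!!/(4β)^j · √(π/(2β)), odd powers integrate to 0; here √(π/(2β)) = 1.1255.
⟨x³⟩ = 13.070.

13.07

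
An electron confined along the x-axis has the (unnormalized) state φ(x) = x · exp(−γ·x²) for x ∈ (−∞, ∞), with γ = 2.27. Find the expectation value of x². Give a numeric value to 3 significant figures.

⟨x²⟩ = ∫ x²·|φ|² dx / ∫|φ|² dx (integrals over the domain).
Expand each integrand as polynomial × e^(−2γx²) and use ∫x^(2j)·e^(−2γx²) dx = (2j−1)!!/(4γ)^j · √(π/(2γ)), odd powers → 0; here √(π/(2γ)) = 0.83185.
State is unnormalized: ∫|φ|² dx = 0.091614, and ∫φ*·x²·φ dx = 0.030269, so ⟨x²⟩ = 0.030269 / 0.091614.
⟨x²⟩ = 0.33040.

0.330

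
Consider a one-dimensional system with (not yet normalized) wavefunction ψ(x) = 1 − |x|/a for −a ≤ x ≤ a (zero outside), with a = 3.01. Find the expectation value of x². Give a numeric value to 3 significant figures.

⟨x²⟩ = ∫ x²·|ψ|² dx / ∫|ψ|² dx (integrals over the domain).
ψ is even, so ∫ over [−a, a] = 2∫₀ᵃ with ψ = 1 − x/a there: ∫₀ᵃ (1 − x/a)² dx = a/3, ∫₀ᵃ x²(1 − x/a)² dx = a³/30, ∫₀ᵃ x⁴(1 − x/a)² dx = a⁵/105.
State is unnormalized: ∫|ψ|² dx = 2.0067, and ∫ψ*·x²·ψ dx = 1.8181, so ⟨x²⟩ = 1.8181 / 2.0067.
⟨x²⟩ = 0.90601.

0.906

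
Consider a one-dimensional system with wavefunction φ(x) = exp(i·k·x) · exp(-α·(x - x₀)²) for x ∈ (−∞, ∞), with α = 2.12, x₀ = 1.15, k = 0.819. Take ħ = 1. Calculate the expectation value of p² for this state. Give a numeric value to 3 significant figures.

p² φ = −ħ² d²φ/dx²; ⟨p²⟩ = −ħ² ∫ φ*·φ'' dx / ∫|φ|² dx.
Gaussian moments (u = x − x₀): ∫u^(2j)·e^(−2αu²) du = (2j−1)!!/(4α)^j · √(π/(2α)), odd powers integrate to 0; here √(π/(2α)) = 0.86078. Derivatives: φ′ = (ik − 2αu)·φ, φ″ = ((ik − 2αu)² − 2α)·φ; the odd-in-u pieces drop out.
State is unnormalized: ∫|φ|² dx = 0.86078, and ∫φ*·(−ħ² φ'') dx = 2.4022, so ⟨p²⟩ = 2.4022 / 0.86078.
⟨p²⟩ = 2.7908.

2.79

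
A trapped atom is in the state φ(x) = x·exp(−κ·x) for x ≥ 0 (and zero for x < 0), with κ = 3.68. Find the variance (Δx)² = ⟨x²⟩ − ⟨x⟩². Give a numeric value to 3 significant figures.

Compute ⟨x⟩ and ⟨x²⟩ separately, then (Δx)² = ⟨x²⟩ − ⟨x⟩².
Every integrand reduces to terms xʲ·e^(−2κx) on [0, ∞); use ∫₀^∞ xʲ·e^(−2κx) dx = j!/(2κ)^(j+1).
Normalization: ∫|φ|² dx = 0.0050165.
⟨x⟩ = 0.40761 and ⟨x²⟩ = 0.22153.
(Δx)² = 0.22153 − (0.40761)² = 0.055382.

0.0554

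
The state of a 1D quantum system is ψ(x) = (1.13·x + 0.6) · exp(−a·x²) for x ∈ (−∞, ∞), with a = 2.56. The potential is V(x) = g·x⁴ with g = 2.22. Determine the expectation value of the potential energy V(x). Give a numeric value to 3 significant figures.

0.129

⟨V⟩ = ∫ V(x)·|ψ|² dx / ∫|ψ|² dx.
Expand each integrand as polynomial × e^(−2ax²) and use ∫x^(2j)·e^(−2ax²) dx = (2j−1)!!/(4a)^j · √(π/(2a)), odd powers → 0; here √(π/(2a)) = 0.78332.
State is unnormalized: ∫|ψ|² dx = 0.37967, and ∫ψ*·V(x)·ψ dx = 0.048931, so ⟨V⟩ = 0.048931 / 0.37967.
⟨V⟩ = 0.12888.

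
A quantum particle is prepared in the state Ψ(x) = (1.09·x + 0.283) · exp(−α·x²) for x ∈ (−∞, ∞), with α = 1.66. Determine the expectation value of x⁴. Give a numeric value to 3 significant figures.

0.256

⟨x⁴⟩ = ∫ x⁴·|Ψ|² dx / ∫|Ψ|² dx (integrals over the domain).
Expand each integrand as polynomial × e^(−2αx²) and use ∫x^(2j)·e^(−2αx²) dx = (2j−1)!!/(4α)^j · √(π/(2α)), odd powers → 0; here √(π/(2α)) = 0.97276.
State is unnormalized: ∫|Ψ|² dx = 0.25196, and ∫Ψ*·x⁴·Ψ dx = 0.064518, so ⟨x⁴⟩ = 0.064518 / 0.25196.
⟨x⁴⟩ = 0.25606.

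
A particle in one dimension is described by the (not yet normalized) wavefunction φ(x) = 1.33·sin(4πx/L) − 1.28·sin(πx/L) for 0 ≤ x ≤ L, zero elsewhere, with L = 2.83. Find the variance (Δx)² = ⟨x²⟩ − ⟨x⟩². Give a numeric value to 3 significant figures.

Compute ⟨x⟩ and ⟨x²⟩ separately, then (Δx)² = ⟨x²⟩ − ⟨x⟩².
On 0 ≤ x ≤ L (j ≠ l): ∫sin²(jπx/L) dx = L/2, ∫sin(jπx/L)·sin(lπx/L) dx = 0; diagonal moments ∫x·sin²(jπx/L) dx = L²/4, ∫x²·sin²(jπx/L) dx = L³·(1/6 − 1/(4j²π²)); cross terms ∫x·sin(jπx/L)·sin(lπx/L) dx = 0 for j + l even and −4jlL²/(π²(j² − l²)²) for j + l odd, ∫x²·sin(jπx/L)·sin(lπx/L) dx = (−1)^(j+l)·4jlL³/(π²(j² − l²)²); higher powers the same way via product-to-sum and parts.
Normalization: ∫|φ|² dx = 4.8213.
⟨x⟩ = 1.4558 and ⟨x²⟩ = 2.5767.
(Δx)² = 2.5767 − (1.4558)² = 0.45748.

0.457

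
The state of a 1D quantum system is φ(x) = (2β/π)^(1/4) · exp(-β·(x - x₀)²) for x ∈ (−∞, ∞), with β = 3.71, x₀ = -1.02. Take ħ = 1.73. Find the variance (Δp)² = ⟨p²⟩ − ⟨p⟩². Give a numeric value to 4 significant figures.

Compute ⟨p⟩ and ⟨p²⟩ separately; (Δp)² = ⟨p²⟩ − ⟨p⟩².
Gaussian moments (u = x − x₀): ∫u^(2j)·e^(−2βu²) du = (2j−1)!!/(4β)^j · √(π/(2β)), odd powers integrate to 0; here √(π/(2β)) = 0.65069. Derivatives: d/dx e^(−βu²) = −2βu·e^(−βu²), d²/dx² e^(−βu²) = (4β²u² − 2β)·e^(−βu²).
⟨p⟩ = 0.0000 and ⟨p²⟩ = 11.104.
(Δp)² = 11.104 − (0.0000)² = 11.104.

11.10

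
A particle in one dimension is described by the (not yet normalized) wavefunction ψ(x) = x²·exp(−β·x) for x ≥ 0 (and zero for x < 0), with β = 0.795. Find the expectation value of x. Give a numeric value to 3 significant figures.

⟨x⟩ = ∫ x·|ψ|² dx / ∫|ψ|² dx (integrals over the domain).
Every integrand reduces to terms xʲ·e^(−2βx) on [0, ∞); use ∫₀^∞ xʲ·e^(−2βx) dx = j!/(2β)^(j+1).
State is unnormalized: ∫|ψ|² dx = 2.3617, and ∫ψ*·x·ψ dx = 7.4267, so ⟨x⟩ = 7.4267 / 2.3617.
⟨x⟩ = 3.1447.

3.14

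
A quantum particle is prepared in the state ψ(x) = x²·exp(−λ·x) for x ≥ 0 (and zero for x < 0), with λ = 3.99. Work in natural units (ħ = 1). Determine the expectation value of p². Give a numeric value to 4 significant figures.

5.307

p² ψ = −ħ² d²ψ/dx²; ⟨p²⟩ = −ħ² ∫ ψ*·ψ'' dx / ∫|ψ|² dx.
Differentiate x²·exp(−λ·x) with the product rule; every integrand then reduces to terms xʲ·e^(−2λx) on [0, ∞), with ∫₀^∞ xʲ·e^(−2λx) dx = j!/(2λ)^(j+1).
State is unnormalized: ∫|ψ|² dx = 0.00074165, and ∫ψ*·(−ħ² ψ'') dx = 0.0039357, so ⟨p²⟩ = 0.0039357 / 0.00074165.
⟨p²⟩ = 5.3067.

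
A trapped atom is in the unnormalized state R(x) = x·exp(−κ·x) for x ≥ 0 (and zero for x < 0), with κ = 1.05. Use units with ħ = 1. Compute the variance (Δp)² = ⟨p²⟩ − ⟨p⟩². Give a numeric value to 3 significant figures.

1.10

Compute ⟨p⟩ and ⟨p²⟩ separately; (Δp)² = ⟨p²⟩ − ⟨p⟩².
Differentiate x·exp(−κ·x) with the product rule; every integrand then reduces to terms xʲ·e^(−2κx) on [0, ∞), with ∫₀^∞ xʲ·e^(−2κx) dx = j!/(2κ)^(j+1).
Normalization: ∫|R|² dx = 0.21596.
⟨p⟩ = 0.0000 and ⟨p²⟩ = 1.1025.
(Δp)² = 1.1025 − (0.0000)² = 1.1025.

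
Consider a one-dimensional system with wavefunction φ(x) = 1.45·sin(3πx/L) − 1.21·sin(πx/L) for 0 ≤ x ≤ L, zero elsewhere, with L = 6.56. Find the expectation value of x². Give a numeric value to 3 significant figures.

11.7

⟨x²⟩ = ∫ x²·|φ|² dx / ∫|φ|² dx (integrals over the domain).
On 0 ≤ x ≤ L (j ≠ l): ∫sin²(jπx/L) dx = L/2, ∫sin(jπx/L)·sin(lπx/L) dx = 0; diagonal moments ∫x·sin²(jπx/L) dx = L²/4, ∫x²·sin²(jπx/L) dx = L³·(1/6 − 1/(4j²π²)); cross terms ∫x·sin(jπx/L)·sin(lπx/L) dx = 0 for j + l even and −4jlL²/(π²(j² − l²)²) for j + l odd, ∫x²·sin(jπx/L)·sin(lπx/L) dx = (−1)^(j+l)·4jlL³/(π²(j² − l²)²); higher powers the same way via product-to-sum and parts.
State is unnormalized: ∫|φ|² dx = 11.698, and ∫φ*·x²·φ dx = 136.85, so ⟨x²⟩ = 136.85 / 11.698.
⟨x²⟩ = 11.698.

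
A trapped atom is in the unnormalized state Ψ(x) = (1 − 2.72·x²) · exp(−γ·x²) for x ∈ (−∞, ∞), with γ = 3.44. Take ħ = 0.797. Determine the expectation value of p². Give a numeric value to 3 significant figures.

p² Ψ = −ħ² d²Ψ/dx²; ⟨p²⟩ = −ħ² ∫ Ψ*·Ψ'' dx / ∫|Ψ|² dx.
Expand each integrand as polynomial × e^(−2γx²) and use ∫x^(2j)·e^(−2γx²) dx = (2j−1)!!/(4γ)^j · √(π/(2γ)), odd powers → 0; here √(π/(2γ)) = 0.67574. Differentiate with the product rule, d/dx e^(−γx²) = −2γx·e^(−γx²).
State is unnormalized: ∫|Ψ|² dx = 0.48780, and ∫Ψ*·(−ħ² Ψ'') dx = 2.4642, so ⟨p²⟩ = 2.4642 / 0.48780.
⟨p²⟩ = 5.0517.

5.05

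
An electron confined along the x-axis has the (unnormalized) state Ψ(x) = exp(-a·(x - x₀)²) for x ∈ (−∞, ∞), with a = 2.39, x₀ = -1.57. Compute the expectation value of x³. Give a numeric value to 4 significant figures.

⟨x³⟩ = ∫ x³·|Ψ|² dx / ∫|Ψ|² dx (integrals over the domain).
Gaussian moments (u = x − x₀): ∫u^(2j)·e^(−2au²) du = (2j−1)!!/(4a)^j · √(π/(2a)), odd powers integrate to 0; here √(π/(2a)) = 0.81070.
State is unnormalized: ∫|Ψ|² dx = 0.81070, and ∫Ψ*·x³·Ψ dx = -3.5367, so ⟨x³⟩ = -3.5367 / 0.81070.
⟨x³⟩ = -4.3626.

-4.363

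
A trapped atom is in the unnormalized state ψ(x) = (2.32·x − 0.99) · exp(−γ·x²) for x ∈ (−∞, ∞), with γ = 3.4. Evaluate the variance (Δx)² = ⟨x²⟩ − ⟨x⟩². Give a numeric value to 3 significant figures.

Compute ⟨x⟩ and ⟨x²⟩ separately, then (Δx)² = ⟨x²⟩ − ⟨x⟩².
Expand each integrand as polynomial × e^(−2γx²) and use ∫x^(2j)·e^(−2γx²) dx = (2j−1)!!/(4γ)^j · √(π/(2γ)), odd powers → 0; here √(π/(2γ)) = 0.67971.
Normalization: ∫|ψ|² dx = 0.93518.
⟨x⟩ = -0.24549 and ⟨x²⟩ = 0.11583.
(Δx)² = 0.11583 − (-0.24549)² = 0.055564.

0.0556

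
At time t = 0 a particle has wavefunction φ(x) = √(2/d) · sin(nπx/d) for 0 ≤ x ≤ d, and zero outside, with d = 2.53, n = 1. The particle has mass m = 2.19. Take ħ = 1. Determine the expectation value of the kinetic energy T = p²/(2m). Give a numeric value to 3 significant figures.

T = −(ħ²/2m) d²/dx², so ⟨T⟩ = −(ħ²/2m) ∫ φ*·φ'' dx; with m = 2.19.
d/dx sin(nπx/d) = (nπ/d)·cos(nπx/d) and d²/dx² sin(nπx/d) = −(nπ/d)²·sin(nπx/d); on 0 ≤ x ≤ d, ∫sin²(nπx/d) dx = d/2 and ∫sin(nπx/d)·cos(nπx/d) dx = 0.
⟨T⟩ = 0.35203.

0.352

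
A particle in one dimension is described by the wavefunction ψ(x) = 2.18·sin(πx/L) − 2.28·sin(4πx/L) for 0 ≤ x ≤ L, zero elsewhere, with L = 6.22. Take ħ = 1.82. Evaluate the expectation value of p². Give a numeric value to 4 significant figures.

7.467

p² ψ = −ħ² d²ψ/dx²; ⟨p²⟩ = −ħ² ∫ ψ*·ψ'' dx / ∫|ψ|² dx.
d²/dx² sin(jπx/L) = −(jπ/L)²·sin(jπx/L); on 0 ≤ x ≤ L, ∫sin²(jπx/L) dx = L/2 and ∫sin(jπx/L)·sin(lπx/L) dx = 0 for j ≠ l, so only diagonal terms survive in ∫|ψ|² and ∫ψ·ψ″; ∫ψ·ψ′ dx = [ψ²/2] between the walls = 0.
State is unnormalized: ∫|ψ|² dx = 30.947, and ∫ψ*·(−ħ² ψ'') dx = 231.07, so ⟨p²⟩ = 231.07 / 30.947.
⟨p²⟩ = 7.4666.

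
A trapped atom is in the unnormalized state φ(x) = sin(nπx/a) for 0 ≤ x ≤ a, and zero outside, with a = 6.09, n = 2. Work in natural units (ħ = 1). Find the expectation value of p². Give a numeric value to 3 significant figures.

1.06

p² φ = −ħ² d²φ/dx²; ⟨p²⟩ = −ħ² ∫ φ*·φ'' dx / ∫|φ|² dx.
d/dx sin(nπx/a) = (nπ/a)·cos(nπx/a) and d²/dx² sin(nπx/a) = −(nπ/a)²·sin(nπx/a); on 0 ≤ x ≤ a, ∫sin²(nπx/a) dx = a/2 and ∫sin(nπx/a)·cos(nπx/a) dx = 0.
State is unnormalized: ∫|φ|² dx = 3.0450, and ∫φ*·(−ħ² φ'') dx = 3.2412, so ⟨p²⟩ = 3.2412 / 3.0450.
⟨p²⟩ = 1.0644.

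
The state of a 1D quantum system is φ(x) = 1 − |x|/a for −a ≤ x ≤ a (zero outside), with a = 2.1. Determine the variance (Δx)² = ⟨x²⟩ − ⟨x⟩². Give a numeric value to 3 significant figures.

0.441

Compute ⟨x⟩ and ⟨x²⟩ separately, then (Δx)² = ⟨x²⟩ − ⟨x⟩².
φ is even, so ∫ over [−a, a] = 2∫₀ᵃ with φ = 1 − x/a there: ∫₀ᵃ (1 − x/a)² dx = a/3, ∫₀ᵃ x²(1 − x/a)² dx = a³/30, ∫₀ᵃ x⁴(1 − x/a)² dx = a⁵/105.
Normalization: ∫|φ|² dx = 1.4000.
⟨x⟩ = 0.0000 and ⟨x²⟩ = 0.44100.
(Δx)² = 0.44100 − (0.0000)² = 0.44100.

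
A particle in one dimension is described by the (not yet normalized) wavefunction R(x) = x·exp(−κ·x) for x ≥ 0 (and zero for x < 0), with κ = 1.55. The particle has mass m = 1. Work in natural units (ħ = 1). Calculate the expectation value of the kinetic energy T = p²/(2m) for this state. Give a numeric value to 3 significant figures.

T = −(ħ²/2m) d²/dx², so ⟨T⟩ = −(ħ²/2m) ∫ R*·R'' dx / ∫|R|² dx; with m = 1.
Differentiate x·exp(−κ·x) with the product rule; every integrand then reduces to terms xʲ·e^(−2κx) on [0, ∞), with ∫₀^∞ xʲ·e^(−2κx) dx = j!/(2κ)^(j+1).
State is unnormalized: ∫|R|² dx = 0.067134, and ∫R*·(−ħ²/2m · R'') dx = 0.080645, so ⟨T⟩ = 0.080645 / 0.067134.
⟨T⟩ = 1.2013.

1.20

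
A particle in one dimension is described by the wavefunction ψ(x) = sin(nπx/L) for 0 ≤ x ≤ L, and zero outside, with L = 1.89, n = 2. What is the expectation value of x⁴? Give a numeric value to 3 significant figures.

⟨x⁴⟩ = ∫ x⁴·|ψ|² dx / ∫|ψ|² dx (integrals over the domain).
With sin²θ = (1 − cos2θ)/2 on 0 ≤ x ≤ L: ∫sin²(nπx/L) dx = L/2, ∫x·sin²(nπx/L) dx = L²/4, ∫x²·sin²(nπx/L) dx = L³·(1/6 − 1/(4n²π²)); higher powers xᵏ the same way, integrating xᵏ·cos(2nπx/L) by parts.
State is unnormalized: ∫|ψ|² dx = 0.94500, and ∫ψ*·x⁴·ψ dx = 2.1178, so ⟨x⁴⟩ = 2.1178 / 0.94500.
⟨x⁴⟩ = 2.2410.

2.24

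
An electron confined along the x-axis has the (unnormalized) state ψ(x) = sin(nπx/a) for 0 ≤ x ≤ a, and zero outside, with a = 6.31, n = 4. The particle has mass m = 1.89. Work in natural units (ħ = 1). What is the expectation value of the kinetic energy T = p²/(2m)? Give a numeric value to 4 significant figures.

1.049

T = −(ħ²/2m) d²/dx², so ⟨T⟩ = −(ħ²/2m) ∫ ψ*·ψ'' dx / ∫|ψ|² dx; with m = 1.89.
d/dx sin(nπx/a) = (nπ/a)·cos(nπx/a) and d²/dx² sin(nπx/a) = −(nπ/a)²·sin(nπx/a); on 0 ≤ x ≤ a, ∫sin²(nπx/a) dx = a/2 and ∫sin(nπx/a)·cos(nπx/a) dx = 0.
State is unnormalized: ∫|ψ|² dx = 3.1550, and ∫ψ*·(−ħ²/2m · ψ'') dx = 3.3103, so ⟨T⟩ = 3.3103 / 3.1550.
⟨T⟩ = 1.0492.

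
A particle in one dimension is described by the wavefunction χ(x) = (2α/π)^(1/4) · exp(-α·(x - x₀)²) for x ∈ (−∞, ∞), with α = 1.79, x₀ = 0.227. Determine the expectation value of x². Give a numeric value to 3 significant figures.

0.191

⟨x²⟩ = ∫ x²·|χ|² dx (integrals over the domain).
Gaussian moments (u = x − x₀): ∫u^(2j)·e^(−2αu²) du = (2j−1)!!/(4α)^j · √(π/(2α)), odd powers integrate to 0; here √(π/(2α)) = 0.93677.
⟨x²⟩ = 0.19119.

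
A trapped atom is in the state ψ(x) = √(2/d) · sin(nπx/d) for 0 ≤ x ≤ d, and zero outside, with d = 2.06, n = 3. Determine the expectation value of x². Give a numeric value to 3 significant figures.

1.39

⟨x²⟩ = ∫ x²·|ψ|² dx (integrals over the domain).
With sin²θ = (1 − cos2θ)/2 on 0 ≤ x ≤ d: ∫sin²(nπx/d) dx = d/2, ∫x·sin²(nπx/d) dx = d²/4, ∫x²·sin²(nπx/d) dx = d³·(1/6 − 1/(4n²π²)); higher powers xᵏ the same way, integrating xᵏ·cos(2nπx/d) by parts.
⟨x²⟩ = 1.3906.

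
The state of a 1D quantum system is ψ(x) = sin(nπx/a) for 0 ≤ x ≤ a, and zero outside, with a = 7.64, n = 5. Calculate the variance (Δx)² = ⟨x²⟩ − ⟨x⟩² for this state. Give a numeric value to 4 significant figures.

4.746

Compute ⟨x⟩ and ⟨x²⟩ separately, then (Δx)² = ⟨x²⟩ − ⟨x⟩².
With sin²θ = (1 − cos2θ)/2 on 0 ≤ x ≤ a: ∫sin²(nπx/a) dx = a/2, ∫x·sin²(nπx/a) dx = a²/4, ∫x²·sin²(nπx/a) dx = a³·(1/6 − 1/(4n²π²)); higher powers xᵏ the same way, integrating xᵏ·cos(2nπx/a) by parts.
Normalization: ∫|ψ|² dx = 3.8200.
⟨x⟩ = 3.8200 and ⟨x²⟩ = 19.338.
(Δx)² = 19.338 − (3.8200)² = 4.7459.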